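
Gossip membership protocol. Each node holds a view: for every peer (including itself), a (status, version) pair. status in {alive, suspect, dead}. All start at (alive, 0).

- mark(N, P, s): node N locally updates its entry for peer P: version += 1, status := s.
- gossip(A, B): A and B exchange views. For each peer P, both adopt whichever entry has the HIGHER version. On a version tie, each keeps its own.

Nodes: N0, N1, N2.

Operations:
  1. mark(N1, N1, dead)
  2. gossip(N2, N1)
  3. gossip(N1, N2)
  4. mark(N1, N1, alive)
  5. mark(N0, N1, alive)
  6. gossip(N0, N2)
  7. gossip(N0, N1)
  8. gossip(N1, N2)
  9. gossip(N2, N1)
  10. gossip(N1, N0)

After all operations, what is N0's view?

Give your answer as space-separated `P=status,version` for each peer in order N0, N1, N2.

Answer: N0=alive,0 N1=alive,2 N2=alive,0

Derivation:
Op 1: N1 marks N1=dead -> (dead,v1)
Op 2: gossip N2<->N1 -> N2.N0=(alive,v0) N2.N1=(dead,v1) N2.N2=(alive,v0) | N1.N0=(alive,v0) N1.N1=(dead,v1) N1.N2=(alive,v0)
Op 3: gossip N1<->N2 -> N1.N0=(alive,v0) N1.N1=(dead,v1) N1.N2=(alive,v0) | N2.N0=(alive,v0) N2.N1=(dead,v1) N2.N2=(alive,v0)
Op 4: N1 marks N1=alive -> (alive,v2)
Op 5: N0 marks N1=alive -> (alive,v1)
Op 6: gossip N0<->N2 -> N0.N0=(alive,v0) N0.N1=(alive,v1) N0.N2=(alive,v0) | N2.N0=(alive,v0) N2.N1=(dead,v1) N2.N2=(alive,v0)
Op 7: gossip N0<->N1 -> N0.N0=(alive,v0) N0.N1=(alive,v2) N0.N2=(alive,v0) | N1.N0=(alive,v0) N1.N1=(alive,v2) N1.N2=(alive,v0)
Op 8: gossip N1<->N2 -> N1.N0=(alive,v0) N1.N1=(alive,v2) N1.N2=(alive,v0) | N2.N0=(alive,v0) N2.N1=(alive,v2) N2.N2=(alive,v0)
Op 9: gossip N2<->N1 -> N2.N0=(alive,v0) N2.N1=(alive,v2) N2.N2=(alive,v0) | N1.N0=(alive,v0) N1.N1=(alive,v2) N1.N2=(alive,v0)
Op 10: gossip N1<->N0 -> N1.N0=(alive,v0) N1.N1=(alive,v2) N1.N2=(alive,v0) | N0.N0=(alive,v0) N0.N1=(alive,v2) N0.N2=(alive,v0)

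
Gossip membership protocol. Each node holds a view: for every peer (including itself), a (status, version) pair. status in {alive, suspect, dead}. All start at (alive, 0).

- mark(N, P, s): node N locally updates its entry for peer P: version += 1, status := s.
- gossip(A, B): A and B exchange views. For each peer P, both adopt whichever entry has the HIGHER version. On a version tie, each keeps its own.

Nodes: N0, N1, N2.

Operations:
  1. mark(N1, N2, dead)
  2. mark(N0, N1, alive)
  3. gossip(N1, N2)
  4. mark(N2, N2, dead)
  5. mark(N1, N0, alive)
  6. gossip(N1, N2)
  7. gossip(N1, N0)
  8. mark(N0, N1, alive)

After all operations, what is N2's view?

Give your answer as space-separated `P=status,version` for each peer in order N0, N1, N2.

Op 1: N1 marks N2=dead -> (dead,v1)
Op 2: N0 marks N1=alive -> (alive,v1)
Op 3: gossip N1<->N2 -> N1.N0=(alive,v0) N1.N1=(alive,v0) N1.N2=(dead,v1) | N2.N0=(alive,v0) N2.N1=(alive,v0) N2.N2=(dead,v1)
Op 4: N2 marks N2=dead -> (dead,v2)
Op 5: N1 marks N0=alive -> (alive,v1)
Op 6: gossip N1<->N2 -> N1.N0=(alive,v1) N1.N1=(alive,v0) N1.N2=(dead,v2) | N2.N0=(alive,v1) N2.N1=(alive,v0) N2.N2=(dead,v2)
Op 7: gossip N1<->N0 -> N1.N0=(alive,v1) N1.N1=(alive,v1) N1.N2=(dead,v2) | N0.N0=(alive,v1) N0.N1=(alive,v1) N0.N2=(dead,v2)
Op 8: N0 marks N1=alive -> (alive,v2)

Answer: N0=alive,1 N1=alive,0 N2=dead,2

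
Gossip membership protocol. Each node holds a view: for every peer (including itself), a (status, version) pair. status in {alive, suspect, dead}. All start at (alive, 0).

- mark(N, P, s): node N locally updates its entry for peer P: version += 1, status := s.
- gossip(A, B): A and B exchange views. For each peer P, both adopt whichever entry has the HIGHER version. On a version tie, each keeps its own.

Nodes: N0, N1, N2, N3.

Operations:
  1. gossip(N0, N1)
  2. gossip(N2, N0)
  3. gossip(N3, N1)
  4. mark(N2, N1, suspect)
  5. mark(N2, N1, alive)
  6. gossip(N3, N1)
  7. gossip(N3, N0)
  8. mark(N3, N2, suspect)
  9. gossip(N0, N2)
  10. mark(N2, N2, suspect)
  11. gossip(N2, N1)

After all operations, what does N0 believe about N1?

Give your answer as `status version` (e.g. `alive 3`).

Op 1: gossip N0<->N1 -> N0.N0=(alive,v0) N0.N1=(alive,v0) N0.N2=(alive,v0) N0.N3=(alive,v0) | N1.N0=(alive,v0) N1.N1=(alive,v0) N1.N2=(alive,v0) N1.N3=(alive,v0)
Op 2: gossip N2<->N0 -> N2.N0=(alive,v0) N2.N1=(alive,v0) N2.N2=(alive,v0) N2.N3=(alive,v0) | N0.N0=(alive,v0) N0.N1=(alive,v0) N0.N2=(alive,v0) N0.N3=(alive,v0)
Op 3: gossip N3<->N1 -> N3.N0=(alive,v0) N3.N1=(alive,v0) N3.N2=(alive,v0) N3.N3=(alive,v0) | N1.N0=(alive,v0) N1.N1=(alive,v0) N1.N2=(alive,v0) N1.N3=(alive,v0)
Op 4: N2 marks N1=suspect -> (suspect,v1)
Op 5: N2 marks N1=alive -> (alive,v2)
Op 6: gossip N3<->N1 -> N3.N0=(alive,v0) N3.N1=(alive,v0) N3.N2=(alive,v0) N3.N3=(alive,v0) | N1.N0=(alive,v0) N1.N1=(alive,v0) N1.N2=(alive,v0) N1.N3=(alive,v0)
Op 7: gossip N3<->N0 -> N3.N0=(alive,v0) N3.N1=(alive,v0) N3.N2=(alive,v0) N3.N3=(alive,v0) | N0.N0=(alive,v0) N0.N1=(alive,v0) N0.N2=(alive,v0) N0.N3=(alive,v0)
Op 8: N3 marks N2=suspect -> (suspect,v1)
Op 9: gossip N0<->N2 -> N0.N0=(alive,v0) N0.N1=(alive,v2) N0.N2=(alive,v0) N0.N3=(alive,v0) | N2.N0=(alive,v0) N2.N1=(alive,v2) N2.N2=(alive,v0) N2.N3=(alive,v0)
Op 10: N2 marks N2=suspect -> (suspect,v1)
Op 11: gossip N2<->N1 -> N2.N0=(alive,v0) N2.N1=(alive,v2) N2.N2=(suspect,v1) N2.N3=(alive,v0) | N1.N0=(alive,v0) N1.N1=(alive,v2) N1.N2=(suspect,v1) N1.N3=(alive,v0)

Answer: alive 2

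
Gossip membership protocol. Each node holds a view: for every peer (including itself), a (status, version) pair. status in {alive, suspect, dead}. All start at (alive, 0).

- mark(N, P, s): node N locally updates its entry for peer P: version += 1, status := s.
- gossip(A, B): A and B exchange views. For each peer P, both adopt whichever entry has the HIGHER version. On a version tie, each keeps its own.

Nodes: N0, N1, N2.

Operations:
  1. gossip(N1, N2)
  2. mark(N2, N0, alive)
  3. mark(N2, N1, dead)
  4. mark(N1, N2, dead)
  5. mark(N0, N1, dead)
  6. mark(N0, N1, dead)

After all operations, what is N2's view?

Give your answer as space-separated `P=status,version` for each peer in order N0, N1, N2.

Op 1: gossip N1<->N2 -> N1.N0=(alive,v0) N1.N1=(alive,v0) N1.N2=(alive,v0) | N2.N0=(alive,v0) N2.N1=(alive,v0) N2.N2=(alive,v0)
Op 2: N2 marks N0=alive -> (alive,v1)
Op 3: N2 marks N1=dead -> (dead,v1)
Op 4: N1 marks N2=dead -> (dead,v1)
Op 5: N0 marks N1=dead -> (dead,v1)
Op 6: N0 marks N1=dead -> (dead,v2)

Answer: N0=alive,1 N1=dead,1 N2=alive,0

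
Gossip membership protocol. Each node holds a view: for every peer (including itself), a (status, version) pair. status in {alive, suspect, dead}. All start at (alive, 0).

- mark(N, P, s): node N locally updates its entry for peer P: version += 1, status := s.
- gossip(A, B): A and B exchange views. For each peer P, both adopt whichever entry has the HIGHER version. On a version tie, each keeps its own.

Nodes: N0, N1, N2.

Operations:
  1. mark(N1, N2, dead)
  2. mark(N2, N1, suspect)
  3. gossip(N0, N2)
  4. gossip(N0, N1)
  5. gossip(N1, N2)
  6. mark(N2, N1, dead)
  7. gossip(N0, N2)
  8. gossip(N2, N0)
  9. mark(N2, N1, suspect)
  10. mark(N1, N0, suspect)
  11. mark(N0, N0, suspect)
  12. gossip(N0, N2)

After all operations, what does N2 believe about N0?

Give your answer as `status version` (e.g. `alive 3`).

Op 1: N1 marks N2=dead -> (dead,v1)
Op 2: N2 marks N1=suspect -> (suspect,v1)
Op 3: gossip N0<->N2 -> N0.N0=(alive,v0) N0.N1=(suspect,v1) N0.N2=(alive,v0) | N2.N0=(alive,v0) N2.N1=(suspect,v1) N2.N2=(alive,v0)
Op 4: gossip N0<->N1 -> N0.N0=(alive,v0) N0.N1=(suspect,v1) N0.N2=(dead,v1) | N1.N0=(alive,v0) N1.N1=(suspect,v1) N1.N2=(dead,v1)
Op 5: gossip N1<->N2 -> N1.N0=(alive,v0) N1.N1=(suspect,v1) N1.N2=(dead,v1) | N2.N0=(alive,v0) N2.N1=(suspect,v1) N2.N2=(dead,v1)
Op 6: N2 marks N1=dead -> (dead,v2)
Op 7: gossip N0<->N2 -> N0.N0=(alive,v0) N0.N1=(dead,v2) N0.N2=(dead,v1) | N2.N0=(alive,v0) N2.N1=(dead,v2) N2.N2=(dead,v1)
Op 8: gossip N2<->N0 -> N2.N0=(alive,v0) N2.N1=(dead,v2) N2.N2=(dead,v1) | N0.N0=(alive,v0) N0.N1=(dead,v2) N0.N2=(dead,v1)
Op 9: N2 marks N1=suspect -> (suspect,v3)
Op 10: N1 marks N0=suspect -> (suspect,v1)
Op 11: N0 marks N0=suspect -> (suspect,v1)
Op 12: gossip N0<->N2 -> N0.N0=(suspect,v1) N0.N1=(suspect,v3) N0.N2=(dead,v1) | N2.N0=(suspect,v1) N2.N1=(suspect,v3) N2.N2=(dead,v1)

Answer: suspect 1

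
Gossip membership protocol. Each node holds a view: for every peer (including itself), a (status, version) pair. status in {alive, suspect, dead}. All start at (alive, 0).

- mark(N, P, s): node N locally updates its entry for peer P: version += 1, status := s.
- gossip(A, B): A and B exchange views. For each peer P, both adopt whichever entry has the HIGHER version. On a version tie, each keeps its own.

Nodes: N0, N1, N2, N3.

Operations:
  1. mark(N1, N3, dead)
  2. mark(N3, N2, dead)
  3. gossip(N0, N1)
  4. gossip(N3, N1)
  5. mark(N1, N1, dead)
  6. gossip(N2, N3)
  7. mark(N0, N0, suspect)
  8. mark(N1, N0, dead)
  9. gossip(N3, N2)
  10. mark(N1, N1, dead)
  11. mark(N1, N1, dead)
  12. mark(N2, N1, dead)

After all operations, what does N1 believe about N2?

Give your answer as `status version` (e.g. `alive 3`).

Op 1: N1 marks N3=dead -> (dead,v1)
Op 2: N3 marks N2=dead -> (dead,v1)
Op 3: gossip N0<->N1 -> N0.N0=(alive,v0) N0.N1=(alive,v0) N0.N2=(alive,v0) N0.N3=(dead,v1) | N1.N0=(alive,v0) N1.N1=(alive,v0) N1.N2=(alive,v0) N1.N3=(dead,v1)
Op 4: gossip N3<->N1 -> N3.N0=(alive,v0) N3.N1=(alive,v0) N3.N2=(dead,v1) N3.N3=(dead,v1) | N1.N0=(alive,v0) N1.N1=(alive,v0) N1.N2=(dead,v1) N1.N3=(dead,v1)
Op 5: N1 marks N1=dead -> (dead,v1)
Op 6: gossip N2<->N3 -> N2.N0=(alive,v0) N2.N1=(alive,v0) N2.N2=(dead,v1) N2.N3=(dead,v1) | N3.N0=(alive,v0) N3.N1=(alive,v0) N3.N2=(dead,v1) N3.N3=(dead,v1)
Op 7: N0 marks N0=suspect -> (suspect,v1)
Op 8: N1 marks N0=dead -> (dead,v1)
Op 9: gossip N3<->N2 -> N3.N0=(alive,v0) N3.N1=(alive,v0) N3.N2=(dead,v1) N3.N3=(dead,v1) | N2.N0=(alive,v0) N2.N1=(alive,v0) N2.N2=(dead,v1) N2.N3=(dead,v1)
Op 10: N1 marks N1=dead -> (dead,v2)
Op 11: N1 marks N1=dead -> (dead,v3)
Op 12: N2 marks N1=dead -> (dead,v1)

Answer: dead 1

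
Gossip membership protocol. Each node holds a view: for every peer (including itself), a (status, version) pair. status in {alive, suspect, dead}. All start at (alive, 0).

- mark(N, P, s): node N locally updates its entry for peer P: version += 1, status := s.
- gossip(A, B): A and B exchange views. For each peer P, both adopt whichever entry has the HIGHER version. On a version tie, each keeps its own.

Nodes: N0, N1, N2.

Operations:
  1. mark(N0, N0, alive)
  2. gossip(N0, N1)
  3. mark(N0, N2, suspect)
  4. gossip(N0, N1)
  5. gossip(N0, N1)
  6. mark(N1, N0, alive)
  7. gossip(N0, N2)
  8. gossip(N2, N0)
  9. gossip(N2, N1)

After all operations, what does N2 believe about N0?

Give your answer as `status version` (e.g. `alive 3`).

Op 1: N0 marks N0=alive -> (alive,v1)
Op 2: gossip N0<->N1 -> N0.N0=(alive,v1) N0.N1=(alive,v0) N0.N2=(alive,v0) | N1.N0=(alive,v1) N1.N1=(alive,v0) N1.N2=(alive,v0)
Op 3: N0 marks N2=suspect -> (suspect,v1)
Op 4: gossip N0<->N1 -> N0.N0=(alive,v1) N0.N1=(alive,v0) N0.N2=(suspect,v1) | N1.N0=(alive,v1) N1.N1=(alive,v0) N1.N2=(suspect,v1)
Op 5: gossip N0<->N1 -> N0.N0=(alive,v1) N0.N1=(alive,v0) N0.N2=(suspect,v1) | N1.N0=(alive,v1) N1.N1=(alive,v0) N1.N2=(suspect,v1)
Op 6: N1 marks N0=alive -> (alive,v2)
Op 7: gossip N0<->N2 -> N0.N0=(alive,v1) N0.N1=(alive,v0) N0.N2=(suspect,v1) | N2.N0=(alive,v1) N2.N1=(alive,v0) N2.N2=(suspect,v1)
Op 8: gossip N2<->N0 -> N2.N0=(alive,v1) N2.N1=(alive,v0) N2.N2=(suspect,v1) | N0.N0=(alive,v1) N0.N1=(alive,v0) N0.N2=(suspect,v1)
Op 9: gossip N2<->N1 -> N2.N0=(alive,v2) N2.N1=(alive,v0) N2.N2=(suspect,v1) | N1.N0=(alive,v2) N1.N1=(alive,v0) N1.N2=(suspect,v1)

Answer: alive 2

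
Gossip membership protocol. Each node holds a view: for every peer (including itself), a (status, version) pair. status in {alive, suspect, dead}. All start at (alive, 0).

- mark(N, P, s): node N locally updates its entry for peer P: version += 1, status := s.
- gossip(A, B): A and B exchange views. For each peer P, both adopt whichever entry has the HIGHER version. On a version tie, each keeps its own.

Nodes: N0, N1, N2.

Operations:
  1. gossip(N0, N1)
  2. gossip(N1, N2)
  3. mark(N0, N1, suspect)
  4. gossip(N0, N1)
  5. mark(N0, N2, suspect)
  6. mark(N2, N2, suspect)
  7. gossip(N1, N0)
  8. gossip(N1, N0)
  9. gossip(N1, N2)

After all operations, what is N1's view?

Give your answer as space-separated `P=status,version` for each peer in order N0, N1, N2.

Op 1: gossip N0<->N1 -> N0.N0=(alive,v0) N0.N1=(alive,v0) N0.N2=(alive,v0) | N1.N0=(alive,v0) N1.N1=(alive,v0) N1.N2=(alive,v0)
Op 2: gossip N1<->N2 -> N1.N0=(alive,v0) N1.N1=(alive,v0) N1.N2=(alive,v0) | N2.N0=(alive,v0) N2.N1=(alive,v0) N2.N2=(alive,v0)
Op 3: N0 marks N1=suspect -> (suspect,v1)
Op 4: gossip N0<->N1 -> N0.N0=(alive,v0) N0.N1=(suspect,v1) N0.N2=(alive,v0) | N1.N0=(alive,v0) N1.N1=(suspect,v1) N1.N2=(alive,v0)
Op 5: N0 marks N2=suspect -> (suspect,v1)
Op 6: N2 marks N2=suspect -> (suspect,v1)
Op 7: gossip N1<->N0 -> N1.N0=(alive,v0) N1.N1=(suspect,v1) N1.N2=(suspect,v1) | N0.N0=(alive,v0) N0.N1=(suspect,v1) N0.N2=(suspect,v1)
Op 8: gossip N1<->N0 -> N1.N0=(alive,v0) N1.N1=(suspect,v1) N1.N2=(suspect,v1) | N0.N0=(alive,v0) N0.N1=(suspect,v1) N0.N2=(suspect,v1)
Op 9: gossip N1<->N2 -> N1.N0=(alive,v0) N1.N1=(suspect,v1) N1.N2=(suspect,v1) | N2.N0=(alive,v0) N2.N1=(suspect,v1) N2.N2=(suspect,v1)

Answer: N0=alive,0 N1=suspect,1 N2=suspect,1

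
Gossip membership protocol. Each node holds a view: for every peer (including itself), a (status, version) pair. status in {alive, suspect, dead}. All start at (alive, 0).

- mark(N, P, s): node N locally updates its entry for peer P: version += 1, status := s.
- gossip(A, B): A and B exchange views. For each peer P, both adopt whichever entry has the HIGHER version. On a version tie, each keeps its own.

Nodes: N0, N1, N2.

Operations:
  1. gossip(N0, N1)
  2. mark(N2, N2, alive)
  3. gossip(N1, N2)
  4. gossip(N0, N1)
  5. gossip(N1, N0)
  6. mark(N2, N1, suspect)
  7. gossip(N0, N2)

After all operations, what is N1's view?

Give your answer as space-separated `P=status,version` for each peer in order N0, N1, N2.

Op 1: gossip N0<->N1 -> N0.N0=(alive,v0) N0.N1=(alive,v0) N0.N2=(alive,v0) | N1.N0=(alive,v0) N1.N1=(alive,v0) N1.N2=(alive,v0)
Op 2: N2 marks N2=alive -> (alive,v1)
Op 3: gossip N1<->N2 -> N1.N0=(alive,v0) N1.N1=(alive,v0) N1.N2=(alive,v1) | N2.N0=(alive,v0) N2.N1=(alive,v0) N2.N2=(alive,v1)
Op 4: gossip N0<->N1 -> N0.N0=(alive,v0) N0.N1=(alive,v0) N0.N2=(alive,v1) | N1.N0=(alive,v0) N1.N1=(alive,v0) N1.N2=(alive,v1)
Op 5: gossip N1<->N0 -> N1.N0=(alive,v0) N1.N1=(alive,v0) N1.N2=(alive,v1) | N0.N0=(alive,v0) N0.N1=(alive,v0) N0.N2=(alive,v1)
Op 6: N2 marks N1=suspect -> (suspect,v1)
Op 7: gossip N0<->N2 -> N0.N0=(alive,v0) N0.N1=(suspect,v1) N0.N2=(alive,v1) | N2.N0=(alive,v0) N2.N1=(suspect,v1) N2.N2=(alive,v1)

Answer: N0=alive,0 N1=alive,0 N2=alive,1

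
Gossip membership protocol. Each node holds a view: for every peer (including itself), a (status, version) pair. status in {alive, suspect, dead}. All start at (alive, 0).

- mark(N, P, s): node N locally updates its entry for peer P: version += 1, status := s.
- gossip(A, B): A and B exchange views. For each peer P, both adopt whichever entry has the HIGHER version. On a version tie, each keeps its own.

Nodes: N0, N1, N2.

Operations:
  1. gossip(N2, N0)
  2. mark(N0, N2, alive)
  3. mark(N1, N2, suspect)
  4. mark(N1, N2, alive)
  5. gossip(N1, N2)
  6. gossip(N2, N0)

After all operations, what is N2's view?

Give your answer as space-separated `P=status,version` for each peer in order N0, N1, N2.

Answer: N0=alive,0 N1=alive,0 N2=alive,2

Derivation:
Op 1: gossip N2<->N0 -> N2.N0=(alive,v0) N2.N1=(alive,v0) N2.N2=(alive,v0) | N0.N0=(alive,v0) N0.N1=(alive,v0) N0.N2=(alive,v0)
Op 2: N0 marks N2=alive -> (alive,v1)
Op 3: N1 marks N2=suspect -> (suspect,v1)
Op 4: N1 marks N2=alive -> (alive,v2)
Op 5: gossip N1<->N2 -> N1.N0=(alive,v0) N1.N1=(alive,v0) N1.N2=(alive,v2) | N2.N0=(alive,v0) N2.N1=(alive,v0) N2.N2=(alive,v2)
Op 6: gossip N2<->N0 -> N2.N0=(alive,v0) N2.N1=(alive,v0) N2.N2=(alive,v2) | N0.N0=(alive,v0) N0.N1=(alive,v0) N0.N2=(alive,v2)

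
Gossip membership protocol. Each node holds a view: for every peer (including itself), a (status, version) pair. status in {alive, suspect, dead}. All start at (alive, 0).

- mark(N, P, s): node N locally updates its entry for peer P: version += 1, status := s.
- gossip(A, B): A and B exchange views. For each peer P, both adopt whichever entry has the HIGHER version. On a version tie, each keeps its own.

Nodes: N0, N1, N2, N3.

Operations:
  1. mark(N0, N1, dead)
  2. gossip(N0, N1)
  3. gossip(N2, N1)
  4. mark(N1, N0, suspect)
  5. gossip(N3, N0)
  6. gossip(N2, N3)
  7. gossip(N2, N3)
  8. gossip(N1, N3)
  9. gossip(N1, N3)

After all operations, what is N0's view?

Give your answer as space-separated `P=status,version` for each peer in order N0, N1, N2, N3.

Op 1: N0 marks N1=dead -> (dead,v1)
Op 2: gossip N0<->N1 -> N0.N0=(alive,v0) N0.N1=(dead,v1) N0.N2=(alive,v0) N0.N3=(alive,v0) | N1.N0=(alive,v0) N1.N1=(dead,v1) N1.N2=(alive,v0) N1.N3=(alive,v0)
Op 3: gossip N2<->N1 -> N2.N0=(alive,v0) N2.N1=(dead,v1) N2.N2=(alive,v0) N2.N3=(alive,v0) | N1.N0=(alive,v0) N1.N1=(dead,v1) N1.N2=(alive,v0) N1.N3=(alive,v0)
Op 4: N1 marks N0=suspect -> (suspect,v1)
Op 5: gossip N3<->N0 -> N3.N0=(alive,v0) N3.N1=(dead,v1) N3.N2=(alive,v0) N3.N3=(alive,v0) | N0.N0=(alive,v0) N0.N1=(dead,v1) N0.N2=(alive,v0) N0.N3=(alive,v0)
Op 6: gossip N2<->N3 -> N2.N0=(alive,v0) N2.N1=(dead,v1) N2.N2=(alive,v0) N2.N3=(alive,v0) | N3.N0=(alive,v0) N3.N1=(dead,v1) N3.N2=(alive,v0) N3.N3=(alive,v0)
Op 7: gossip N2<->N3 -> N2.N0=(alive,v0) N2.N1=(dead,v1) N2.N2=(alive,v0) N2.N3=(alive,v0) | N3.N0=(alive,v0) N3.N1=(dead,v1) N3.N2=(alive,v0) N3.N3=(alive,v0)
Op 8: gossip N1<->N3 -> N1.N0=(suspect,v1) N1.N1=(dead,v1) N1.N2=(alive,v0) N1.N3=(alive,v0) | N3.N0=(suspect,v1) N3.N1=(dead,v1) N3.N2=(alive,v0) N3.N3=(alive,v0)
Op 9: gossip N1<->N3 -> N1.N0=(suspect,v1) N1.N1=(dead,v1) N1.N2=(alive,v0) N1.N3=(alive,v0) | N3.N0=(suspect,v1) N3.N1=(dead,v1) N3.N2=(alive,v0) N3.N3=(alive,v0)

Answer: N0=alive,0 N1=dead,1 N2=alive,0 N3=alive,0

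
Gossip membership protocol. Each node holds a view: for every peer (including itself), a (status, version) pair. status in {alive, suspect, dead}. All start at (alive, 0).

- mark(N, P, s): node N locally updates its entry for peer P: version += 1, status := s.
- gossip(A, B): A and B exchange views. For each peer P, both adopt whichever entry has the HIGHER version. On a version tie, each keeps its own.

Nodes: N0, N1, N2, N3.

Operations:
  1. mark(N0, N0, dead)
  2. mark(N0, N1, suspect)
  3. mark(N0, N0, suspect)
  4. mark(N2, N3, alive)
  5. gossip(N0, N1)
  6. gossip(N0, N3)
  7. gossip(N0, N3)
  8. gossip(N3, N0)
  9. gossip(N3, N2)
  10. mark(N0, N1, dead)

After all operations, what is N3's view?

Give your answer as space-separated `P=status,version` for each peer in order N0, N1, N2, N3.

Op 1: N0 marks N0=dead -> (dead,v1)
Op 2: N0 marks N1=suspect -> (suspect,v1)
Op 3: N0 marks N0=suspect -> (suspect,v2)
Op 4: N2 marks N3=alive -> (alive,v1)
Op 5: gossip N0<->N1 -> N0.N0=(suspect,v2) N0.N1=(suspect,v1) N0.N2=(alive,v0) N0.N3=(alive,v0) | N1.N0=(suspect,v2) N1.N1=(suspect,v1) N1.N2=(alive,v0) N1.N3=(alive,v0)
Op 6: gossip N0<->N3 -> N0.N0=(suspect,v2) N0.N1=(suspect,v1) N0.N2=(alive,v0) N0.N3=(alive,v0) | N3.N0=(suspect,v2) N3.N1=(suspect,v1) N3.N2=(alive,v0) N3.N3=(alive,v0)
Op 7: gossip N0<->N3 -> N0.N0=(suspect,v2) N0.N1=(suspect,v1) N0.N2=(alive,v0) N0.N3=(alive,v0) | N3.N0=(suspect,v2) N3.N1=(suspect,v1) N3.N2=(alive,v0) N3.N3=(alive,v0)
Op 8: gossip N3<->N0 -> N3.N0=(suspect,v2) N3.N1=(suspect,v1) N3.N2=(alive,v0) N3.N3=(alive,v0) | N0.N0=(suspect,v2) N0.N1=(suspect,v1) N0.N2=(alive,v0) N0.N3=(alive,v0)
Op 9: gossip N3<->N2 -> N3.N0=(suspect,v2) N3.N1=(suspect,v1) N3.N2=(alive,v0) N3.N3=(alive,v1) | N2.N0=(suspect,v2) N2.N1=(suspect,v1) N2.N2=(alive,v0) N2.N3=(alive,v1)
Op 10: N0 marks N1=dead -> (dead,v2)

Answer: N0=suspect,2 N1=suspect,1 N2=alive,0 N3=alive,1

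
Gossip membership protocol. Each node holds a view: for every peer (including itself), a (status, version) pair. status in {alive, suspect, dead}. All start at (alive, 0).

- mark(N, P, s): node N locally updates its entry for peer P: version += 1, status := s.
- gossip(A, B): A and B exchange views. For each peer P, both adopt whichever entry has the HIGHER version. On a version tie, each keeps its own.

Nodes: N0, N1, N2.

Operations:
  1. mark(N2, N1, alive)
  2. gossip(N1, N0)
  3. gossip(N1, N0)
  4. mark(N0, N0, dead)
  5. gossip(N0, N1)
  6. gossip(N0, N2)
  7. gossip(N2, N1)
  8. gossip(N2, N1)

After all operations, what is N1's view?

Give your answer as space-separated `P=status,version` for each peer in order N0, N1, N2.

Op 1: N2 marks N1=alive -> (alive,v1)
Op 2: gossip N1<->N0 -> N1.N0=(alive,v0) N1.N1=(alive,v0) N1.N2=(alive,v0) | N0.N0=(alive,v0) N0.N1=(alive,v0) N0.N2=(alive,v0)
Op 3: gossip N1<->N0 -> N1.N0=(alive,v0) N1.N1=(alive,v0) N1.N2=(alive,v0) | N0.N0=(alive,v0) N0.N1=(alive,v0) N0.N2=(alive,v0)
Op 4: N0 marks N0=dead -> (dead,v1)
Op 5: gossip N0<->N1 -> N0.N0=(dead,v1) N0.N1=(alive,v0) N0.N2=(alive,v0) | N1.N0=(dead,v1) N1.N1=(alive,v0) N1.N2=(alive,v0)
Op 6: gossip N0<->N2 -> N0.N0=(dead,v1) N0.N1=(alive,v1) N0.N2=(alive,v0) | N2.N0=(dead,v1) N2.N1=(alive,v1) N2.N2=(alive,v0)
Op 7: gossip N2<->N1 -> N2.N0=(dead,v1) N2.N1=(alive,v1) N2.N2=(alive,v0) | N1.N0=(dead,v1) N1.N1=(alive,v1) N1.N2=(alive,v0)
Op 8: gossip N2<->N1 -> N2.N0=(dead,v1) N2.N1=(alive,v1) N2.N2=(alive,v0) | N1.N0=(dead,v1) N1.N1=(alive,v1) N1.N2=(alive,v0)

Answer: N0=dead,1 N1=alive,1 N2=alive,0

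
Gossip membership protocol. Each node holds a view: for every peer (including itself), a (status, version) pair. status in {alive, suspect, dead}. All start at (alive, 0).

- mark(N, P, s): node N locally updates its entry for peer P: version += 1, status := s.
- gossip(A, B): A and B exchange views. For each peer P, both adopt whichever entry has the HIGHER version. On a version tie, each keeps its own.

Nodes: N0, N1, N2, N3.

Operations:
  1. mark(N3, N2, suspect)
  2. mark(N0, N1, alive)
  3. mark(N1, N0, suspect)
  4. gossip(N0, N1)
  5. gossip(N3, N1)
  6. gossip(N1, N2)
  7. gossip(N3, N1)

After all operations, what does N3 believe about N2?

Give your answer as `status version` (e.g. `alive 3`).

Answer: suspect 1

Derivation:
Op 1: N3 marks N2=suspect -> (suspect,v1)
Op 2: N0 marks N1=alive -> (alive,v1)
Op 3: N1 marks N0=suspect -> (suspect,v1)
Op 4: gossip N0<->N1 -> N0.N0=(suspect,v1) N0.N1=(alive,v1) N0.N2=(alive,v0) N0.N3=(alive,v0) | N1.N0=(suspect,v1) N1.N1=(alive,v1) N1.N2=(alive,v0) N1.N3=(alive,v0)
Op 5: gossip N3<->N1 -> N3.N0=(suspect,v1) N3.N1=(alive,v1) N3.N2=(suspect,v1) N3.N3=(alive,v0) | N1.N0=(suspect,v1) N1.N1=(alive,v1) N1.N2=(suspect,v1) N1.N3=(alive,v0)
Op 6: gossip N1<->N2 -> N1.N0=(suspect,v1) N1.N1=(alive,v1) N1.N2=(suspect,v1) N1.N3=(alive,v0) | N2.N0=(suspect,v1) N2.N1=(alive,v1) N2.N2=(suspect,v1) N2.N3=(alive,v0)
Op 7: gossip N3<->N1 -> N3.N0=(suspect,v1) N3.N1=(alive,v1) N3.N2=(suspect,v1) N3.N3=(alive,v0) | N1.N0=(suspect,v1) N1.N1=(alive,v1) N1.N2=(suspect,v1) N1.N3=(alive,v0)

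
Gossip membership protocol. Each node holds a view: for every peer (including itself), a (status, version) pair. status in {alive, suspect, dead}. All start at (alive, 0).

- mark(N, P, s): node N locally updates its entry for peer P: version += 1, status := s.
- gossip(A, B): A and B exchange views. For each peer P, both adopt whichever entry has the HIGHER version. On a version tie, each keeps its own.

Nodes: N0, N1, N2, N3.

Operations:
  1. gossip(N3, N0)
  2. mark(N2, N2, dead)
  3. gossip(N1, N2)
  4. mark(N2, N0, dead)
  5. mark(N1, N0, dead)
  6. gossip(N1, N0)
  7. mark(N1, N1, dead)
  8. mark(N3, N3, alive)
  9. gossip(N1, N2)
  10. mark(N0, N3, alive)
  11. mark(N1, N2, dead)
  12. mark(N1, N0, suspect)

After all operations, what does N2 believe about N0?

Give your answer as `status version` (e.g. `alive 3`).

Op 1: gossip N3<->N0 -> N3.N0=(alive,v0) N3.N1=(alive,v0) N3.N2=(alive,v0) N3.N3=(alive,v0) | N0.N0=(alive,v0) N0.N1=(alive,v0) N0.N2=(alive,v0) N0.N3=(alive,v0)
Op 2: N2 marks N2=dead -> (dead,v1)
Op 3: gossip N1<->N2 -> N1.N0=(alive,v0) N1.N1=(alive,v0) N1.N2=(dead,v1) N1.N3=(alive,v0) | N2.N0=(alive,v0) N2.N1=(alive,v0) N2.N2=(dead,v1) N2.N3=(alive,v0)
Op 4: N2 marks N0=dead -> (dead,v1)
Op 5: N1 marks N0=dead -> (dead,v1)
Op 6: gossip N1<->N0 -> N1.N0=(dead,v1) N1.N1=(alive,v0) N1.N2=(dead,v1) N1.N3=(alive,v0) | N0.N0=(dead,v1) N0.N1=(alive,v0) N0.N2=(dead,v1) N0.N3=(alive,v0)
Op 7: N1 marks N1=dead -> (dead,v1)
Op 8: N3 marks N3=alive -> (alive,v1)
Op 9: gossip N1<->N2 -> N1.N0=(dead,v1) N1.N1=(dead,v1) N1.N2=(dead,v1) N1.N3=(alive,v0) | N2.N0=(dead,v1) N2.N1=(dead,v1) N2.N2=(dead,v1) N2.N3=(alive,v0)
Op 10: N0 marks N3=alive -> (alive,v1)
Op 11: N1 marks N2=dead -> (dead,v2)
Op 12: N1 marks N0=suspect -> (suspect,v2)

Answer: dead 1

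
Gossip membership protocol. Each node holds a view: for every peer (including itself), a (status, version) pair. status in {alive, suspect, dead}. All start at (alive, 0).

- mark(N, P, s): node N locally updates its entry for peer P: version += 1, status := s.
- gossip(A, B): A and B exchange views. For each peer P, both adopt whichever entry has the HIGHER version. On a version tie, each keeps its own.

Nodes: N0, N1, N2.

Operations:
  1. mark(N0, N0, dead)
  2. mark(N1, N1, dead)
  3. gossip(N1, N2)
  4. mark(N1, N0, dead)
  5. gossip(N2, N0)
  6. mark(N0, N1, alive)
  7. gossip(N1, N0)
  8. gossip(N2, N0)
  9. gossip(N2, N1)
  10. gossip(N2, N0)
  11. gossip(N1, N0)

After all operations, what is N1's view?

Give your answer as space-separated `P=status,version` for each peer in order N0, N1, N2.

Op 1: N0 marks N0=dead -> (dead,v1)
Op 2: N1 marks N1=dead -> (dead,v1)
Op 3: gossip N1<->N2 -> N1.N0=(alive,v0) N1.N1=(dead,v1) N1.N2=(alive,v0) | N2.N0=(alive,v0) N2.N1=(dead,v1) N2.N2=(alive,v0)
Op 4: N1 marks N0=dead -> (dead,v1)
Op 5: gossip N2<->N0 -> N2.N0=(dead,v1) N2.N1=(dead,v1) N2.N2=(alive,v0) | N0.N0=(dead,v1) N0.N1=(dead,v1) N0.N2=(alive,v0)
Op 6: N0 marks N1=alive -> (alive,v2)
Op 7: gossip N1<->N0 -> N1.N0=(dead,v1) N1.N1=(alive,v2) N1.N2=(alive,v0) | N0.N0=(dead,v1) N0.N1=(alive,v2) N0.N2=(alive,v0)
Op 8: gossip N2<->N0 -> N2.N0=(dead,v1) N2.N1=(alive,v2) N2.N2=(alive,v0) | N0.N0=(dead,v1) N0.N1=(alive,v2) N0.N2=(alive,v0)
Op 9: gossip N2<->N1 -> N2.N0=(dead,v1) N2.N1=(alive,v2) N2.N2=(alive,v0) | N1.N0=(dead,v1) N1.N1=(alive,v2) N1.N2=(alive,v0)
Op 10: gossip N2<->N0 -> N2.N0=(dead,v1) N2.N1=(alive,v2) N2.N2=(alive,v0) | N0.N0=(dead,v1) N0.N1=(alive,v2) N0.N2=(alive,v0)
Op 11: gossip N1<->N0 -> N1.N0=(dead,v1) N1.N1=(alive,v2) N1.N2=(alive,v0) | N0.N0=(dead,v1) N0.N1=(alive,v2) N0.N2=(alive,v0)

Answer: N0=dead,1 N1=alive,2 N2=alive,0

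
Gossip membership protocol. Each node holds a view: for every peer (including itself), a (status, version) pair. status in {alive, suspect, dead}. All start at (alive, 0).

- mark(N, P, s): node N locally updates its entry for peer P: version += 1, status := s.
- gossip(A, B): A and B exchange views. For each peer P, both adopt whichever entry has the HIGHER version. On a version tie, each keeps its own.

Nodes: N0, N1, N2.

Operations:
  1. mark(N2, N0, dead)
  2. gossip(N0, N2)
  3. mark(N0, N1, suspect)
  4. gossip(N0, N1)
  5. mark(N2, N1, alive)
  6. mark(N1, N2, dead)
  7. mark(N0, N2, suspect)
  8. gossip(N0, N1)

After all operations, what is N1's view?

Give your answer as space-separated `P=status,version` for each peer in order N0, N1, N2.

Op 1: N2 marks N0=dead -> (dead,v1)
Op 2: gossip N0<->N2 -> N0.N0=(dead,v1) N0.N1=(alive,v0) N0.N2=(alive,v0) | N2.N0=(dead,v1) N2.N1=(alive,v0) N2.N2=(alive,v0)
Op 3: N0 marks N1=suspect -> (suspect,v1)
Op 4: gossip N0<->N1 -> N0.N0=(dead,v1) N0.N1=(suspect,v1) N0.N2=(alive,v0) | N1.N0=(dead,v1) N1.N1=(suspect,v1) N1.N2=(alive,v0)
Op 5: N2 marks N1=alive -> (alive,v1)
Op 6: N1 marks N2=dead -> (dead,v1)
Op 7: N0 marks N2=suspect -> (suspect,v1)
Op 8: gossip N0<->N1 -> N0.N0=(dead,v1) N0.N1=(suspect,v1) N0.N2=(suspect,v1) | N1.N0=(dead,v1) N1.N1=(suspect,v1) N1.N2=(dead,v1)

Answer: N0=dead,1 N1=suspect,1 N2=dead,1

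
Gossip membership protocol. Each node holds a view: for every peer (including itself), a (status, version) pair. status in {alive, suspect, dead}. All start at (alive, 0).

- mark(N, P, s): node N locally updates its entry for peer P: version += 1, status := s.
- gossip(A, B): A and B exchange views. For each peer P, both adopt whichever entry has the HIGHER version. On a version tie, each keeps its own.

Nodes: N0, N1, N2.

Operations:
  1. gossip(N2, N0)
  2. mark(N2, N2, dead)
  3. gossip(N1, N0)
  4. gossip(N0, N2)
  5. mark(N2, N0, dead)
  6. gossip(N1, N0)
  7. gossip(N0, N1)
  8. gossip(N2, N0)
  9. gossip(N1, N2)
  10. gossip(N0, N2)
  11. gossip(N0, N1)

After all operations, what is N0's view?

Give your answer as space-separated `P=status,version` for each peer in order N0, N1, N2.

Answer: N0=dead,1 N1=alive,0 N2=dead,1

Derivation:
Op 1: gossip N2<->N0 -> N2.N0=(alive,v0) N2.N1=(alive,v0) N2.N2=(alive,v0) | N0.N0=(alive,v0) N0.N1=(alive,v0) N0.N2=(alive,v0)
Op 2: N2 marks N2=dead -> (dead,v1)
Op 3: gossip N1<->N0 -> N1.N0=(alive,v0) N1.N1=(alive,v0) N1.N2=(alive,v0) | N0.N0=(alive,v0) N0.N1=(alive,v0) N0.N2=(alive,v0)
Op 4: gossip N0<->N2 -> N0.N0=(alive,v0) N0.N1=(alive,v0) N0.N2=(dead,v1) | N2.N0=(alive,v0) N2.N1=(alive,v0) N2.N2=(dead,v1)
Op 5: N2 marks N0=dead -> (dead,v1)
Op 6: gossip N1<->N0 -> N1.N0=(alive,v0) N1.N1=(alive,v0) N1.N2=(dead,v1) | N0.N0=(alive,v0) N0.N1=(alive,v0) N0.N2=(dead,v1)
Op 7: gossip N0<->N1 -> N0.N0=(alive,v0) N0.N1=(alive,v0) N0.N2=(dead,v1) | N1.N0=(alive,v0) N1.N1=(alive,v0) N1.N2=(dead,v1)
Op 8: gossip N2<->N0 -> N2.N0=(dead,v1) N2.N1=(alive,v0) N2.N2=(dead,v1) | N0.N0=(dead,v1) N0.N1=(alive,v0) N0.N2=(dead,v1)
Op 9: gossip N1<->N2 -> N1.N0=(dead,v1) N1.N1=(alive,v0) N1.N2=(dead,v1) | N2.N0=(dead,v1) N2.N1=(alive,v0) N2.N2=(dead,v1)
Op 10: gossip N0<->N2 -> N0.N0=(dead,v1) N0.N1=(alive,v0) N0.N2=(dead,v1) | N2.N0=(dead,v1) N2.N1=(alive,v0) N2.N2=(dead,v1)
Op 11: gossip N0<->N1 -> N0.N0=(dead,v1) N0.N1=(alive,v0) N0.N2=(dead,v1) | N1.N0=(dead,v1) N1.N1=(alive,v0) N1.N2=(dead,v1)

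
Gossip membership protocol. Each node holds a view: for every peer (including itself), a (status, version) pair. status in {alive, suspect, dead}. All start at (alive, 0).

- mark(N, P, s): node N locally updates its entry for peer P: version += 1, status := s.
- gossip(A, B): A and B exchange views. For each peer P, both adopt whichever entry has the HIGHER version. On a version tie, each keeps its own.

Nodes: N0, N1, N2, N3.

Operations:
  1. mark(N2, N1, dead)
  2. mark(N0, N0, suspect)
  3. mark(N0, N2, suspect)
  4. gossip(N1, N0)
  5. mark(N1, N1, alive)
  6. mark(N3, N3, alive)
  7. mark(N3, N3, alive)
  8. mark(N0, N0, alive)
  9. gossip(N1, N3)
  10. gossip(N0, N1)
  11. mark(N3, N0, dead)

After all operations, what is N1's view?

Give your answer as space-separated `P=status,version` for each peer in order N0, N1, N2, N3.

Op 1: N2 marks N1=dead -> (dead,v1)
Op 2: N0 marks N0=suspect -> (suspect,v1)
Op 3: N0 marks N2=suspect -> (suspect,v1)
Op 4: gossip N1<->N0 -> N1.N0=(suspect,v1) N1.N1=(alive,v0) N1.N2=(suspect,v1) N1.N3=(alive,v0) | N0.N0=(suspect,v1) N0.N1=(alive,v0) N0.N2=(suspect,v1) N0.N3=(alive,v0)
Op 5: N1 marks N1=alive -> (alive,v1)
Op 6: N3 marks N3=alive -> (alive,v1)
Op 7: N3 marks N3=alive -> (alive,v2)
Op 8: N0 marks N0=alive -> (alive,v2)
Op 9: gossip N1<->N3 -> N1.N0=(suspect,v1) N1.N1=(alive,v1) N1.N2=(suspect,v1) N1.N3=(alive,v2) | N3.N0=(suspect,v1) N3.N1=(alive,v1) N3.N2=(suspect,v1) N3.N3=(alive,v2)
Op 10: gossip N0<->N1 -> N0.N0=(alive,v2) N0.N1=(alive,v1) N0.N2=(suspect,v1) N0.N3=(alive,v2) | N1.N0=(alive,v2) N1.N1=(alive,v1) N1.N2=(suspect,v1) N1.N3=(alive,v2)
Op 11: N3 marks N0=dead -> (dead,v2)

Answer: N0=alive,2 N1=alive,1 N2=suspect,1 N3=alive,2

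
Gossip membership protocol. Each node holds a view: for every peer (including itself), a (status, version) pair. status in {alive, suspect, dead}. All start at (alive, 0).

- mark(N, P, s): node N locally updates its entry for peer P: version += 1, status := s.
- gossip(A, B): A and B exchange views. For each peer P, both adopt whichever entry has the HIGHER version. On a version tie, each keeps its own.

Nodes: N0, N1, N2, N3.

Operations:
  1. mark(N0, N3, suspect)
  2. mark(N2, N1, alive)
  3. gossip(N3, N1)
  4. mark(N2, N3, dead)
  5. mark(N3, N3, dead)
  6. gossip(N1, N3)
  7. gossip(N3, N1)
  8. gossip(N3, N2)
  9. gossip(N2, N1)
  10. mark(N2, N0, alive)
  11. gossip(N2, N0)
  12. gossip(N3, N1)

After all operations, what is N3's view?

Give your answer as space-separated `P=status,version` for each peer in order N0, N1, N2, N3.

Op 1: N0 marks N3=suspect -> (suspect,v1)
Op 2: N2 marks N1=alive -> (alive,v1)
Op 3: gossip N3<->N1 -> N3.N0=(alive,v0) N3.N1=(alive,v0) N3.N2=(alive,v0) N3.N3=(alive,v0) | N1.N0=(alive,v0) N1.N1=(alive,v0) N1.N2=(alive,v0) N1.N3=(alive,v0)
Op 4: N2 marks N3=dead -> (dead,v1)
Op 5: N3 marks N3=dead -> (dead,v1)
Op 6: gossip N1<->N3 -> N1.N0=(alive,v0) N1.N1=(alive,v0) N1.N2=(alive,v0) N1.N3=(dead,v1) | N3.N0=(alive,v0) N3.N1=(alive,v0) N3.N2=(alive,v0) N3.N3=(dead,v1)
Op 7: gossip N3<->N1 -> N3.N0=(alive,v0) N3.N1=(alive,v0) N3.N2=(alive,v0) N3.N3=(dead,v1) | N1.N0=(alive,v0) N1.N1=(alive,v0) N1.N2=(alive,v0) N1.N3=(dead,v1)
Op 8: gossip N3<->N2 -> N3.N0=(alive,v0) N3.N1=(alive,v1) N3.N2=(alive,v0) N3.N3=(dead,v1) | N2.N0=(alive,v0) N2.N1=(alive,v1) N2.N2=(alive,v0) N2.N3=(dead,v1)
Op 9: gossip N2<->N1 -> N2.N0=(alive,v0) N2.N1=(alive,v1) N2.N2=(alive,v0) N2.N3=(dead,v1) | N1.N0=(alive,v0) N1.N1=(alive,v1) N1.N2=(alive,v0) N1.N3=(dead,v1)
Op 10: N2 marks N0=alive -> (alive,v1)
Op 11: gossip N2<->N0 -> N2.N0=(alive,v1) N2.N1=(alive,v1) N2.N2=(alive,v0) N2.N3=(dead,v1) | N0.N0=(alive,v1) N0.N1=(alive,v1) N0.N2=(alive,v0) N0.N3=(suspect,v1)
Op 12: gossip N3<->N1 -> N3.N0=(alive,v0) N3.N1=(alive,v1) N3.N2=(alive,v0) N3.N3=(dead,v1) | N1.N0=(alive,v0) N1.N1=(alive,v1) N1.N2=(alive,v0) N1.N3=(dead,v1)

Answer: N0=alive,0 N1=alive,1 N2=alive,0 N3=dead,1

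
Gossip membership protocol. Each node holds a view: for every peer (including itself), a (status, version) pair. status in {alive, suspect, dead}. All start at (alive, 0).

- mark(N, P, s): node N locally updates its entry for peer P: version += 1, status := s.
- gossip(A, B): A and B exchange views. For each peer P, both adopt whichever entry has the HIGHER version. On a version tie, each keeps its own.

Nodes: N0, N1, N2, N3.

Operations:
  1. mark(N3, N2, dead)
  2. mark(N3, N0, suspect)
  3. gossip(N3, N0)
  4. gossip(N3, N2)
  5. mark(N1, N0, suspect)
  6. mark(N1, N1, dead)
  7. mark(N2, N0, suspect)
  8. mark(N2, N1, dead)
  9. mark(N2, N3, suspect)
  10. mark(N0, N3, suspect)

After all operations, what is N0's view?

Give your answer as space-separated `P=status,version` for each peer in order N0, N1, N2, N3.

Answer: N0=suspect,1 N1=alive,0 N2=dead,1 N3=suspect,1

Derivation:
Op 1: N3 marks N2=dead -> (dead,v1)
Op 2: N3 marks N0=suspect -> (suspect,v1)
Op 3: gossip N3<->N0 -> N3.N0=(suspect,v1) N3.N1=(alive,v0) N3.N2=(dead,v1) N3.N3=(alive,v0) | N0.N0=(suspect,v1) N0.N1=(alive,v0) N0.N2=(dead,v1) N0.N3=(alive,v0)
Op 4: gossip N3<->N2 -> N3.N0=(suspect,v1) N3.N1=(alive,v0) N3.N2=(dead,v1) N3.N3=(alive,v0) | N2.N0=(suspect,v1) N2.N1=(alive,v0) N2.N2=(dead,v1) N2.N3=(alive,v0)
Op 5: N1 marks N0=suspect -> (suspect,v1)
Op 6: N1 marks N1=dead -> (dead,v1)
Op 7: N2 marks N0=suspect -> (suspect,v2)
Op 8: N2 marks N1=dead -> (dead,v1)
Op 9: N2 marks N3=suspect -> (suspect,v1)
Op 10: N0 marks N3=suspect -> (suspect,v1)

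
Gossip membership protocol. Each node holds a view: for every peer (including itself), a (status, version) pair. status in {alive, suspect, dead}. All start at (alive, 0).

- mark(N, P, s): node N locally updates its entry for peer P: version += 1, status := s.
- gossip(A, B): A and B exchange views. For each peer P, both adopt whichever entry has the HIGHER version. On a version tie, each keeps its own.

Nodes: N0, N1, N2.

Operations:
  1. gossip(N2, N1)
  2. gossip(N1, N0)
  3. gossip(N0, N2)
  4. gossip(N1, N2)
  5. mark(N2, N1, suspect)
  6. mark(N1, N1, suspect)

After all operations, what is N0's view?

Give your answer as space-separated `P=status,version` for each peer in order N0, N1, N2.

Answer: N0=alive,0 N1=alive,0 N2=alive,0

Derivation:
Op 1: gossip N2<->N1 -> N2.N0=(alive,v0) N2.N1=(alive,v0) N2.N2=(alive,v0) | N1.N0=(alive,v0) N1.N1=(alive,v0) N1.N2=(alive,v0)
Op 2: gossip N1<->N0 -> N1.N0=(alive,v0) N1.N1=(alive,v0) N1.N2=(alive,v0) | N0.N0=(alive,v0) N0.N1=(alive,v0) N0.N2=(alive,v0)
Op 3: gossip N0<->N2 -> N0.N0=(alive,v0) N0.N1=(alive,v0) N0.N2=(alive,v0) | N2.N0=(alive,v0) N2.N1=(alive,v0) N2.N2=(alive,v0)
Op 4: gossip N1<->N2 -> N1.N0=(alive,v0) N1.N1=(alive,v0) N1.N2=(alive,v0) | N2.N0=(alive,v0) N2.N1=(alive,v0) N2.N2=(alive,v0)
Op 5: N2 marks N1=suspect -> (suspect,v1)
Op 6: N1 marks N1=suspect -> (suspect,v1)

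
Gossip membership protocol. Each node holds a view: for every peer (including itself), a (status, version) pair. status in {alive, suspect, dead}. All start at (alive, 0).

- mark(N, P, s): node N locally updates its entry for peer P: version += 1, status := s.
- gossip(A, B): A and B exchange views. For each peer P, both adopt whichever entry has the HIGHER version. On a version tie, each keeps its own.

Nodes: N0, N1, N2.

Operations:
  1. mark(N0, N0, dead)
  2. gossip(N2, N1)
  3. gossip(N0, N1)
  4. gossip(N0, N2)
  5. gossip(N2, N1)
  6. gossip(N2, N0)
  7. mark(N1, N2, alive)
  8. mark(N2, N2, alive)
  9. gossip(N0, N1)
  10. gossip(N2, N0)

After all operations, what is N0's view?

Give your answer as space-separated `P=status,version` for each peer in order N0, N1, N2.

Op 1: N0 marks N0=dead -> (dead,v1)
Op 2: gossip N2<->N1 -> N2.N0=(alive,v0) N2.N1=(alive,v0) N2.N2=(alive,v0) | N1.N0=(alive,v0) N1.N1=(alive,v0) N1.N2=(alive,v0)
Op 3: gossip N0<->N1 -> N0.N0=(dead,v1) N0.N1=(alive,v0) N0.N2=(alive,v0) | N1.N0=(dead,v1) N1.N1=(alive,v0) N1.N2=(alive,v0)
Op 4: gossip N0<->N2 -> N0.N0=(dead,v1) N0.N1=(alive,v0) N0.N2=(alive,v0) | N2.N0=(dead,v1) N2.N1=(alive,v0) N2.N2=(alive,v0)
Op 5: gossip N2<->N1 -> N2.N0=(dead,v1) N2.N1=(alive,v0) N2.N2=(alive,v0) | N1.N0=(dead,v1) N1.N1=(alive,v0) N1.N2=(alive,v0)
Op 6: gossip N2<->N0 -> N2.N0=(dead,v1) N2.N1=(alive,v0) N2.N2=(alive,v0) | N0.N0=(dead,v1) N0.N1=(alive,v0) N0.N2=(alive,v0)
Op 7: N1 marks N2=alive -> (alive,v1)
Op 8: N2 marks N2=alive -> (alive,v1)
Op 9: gossip N0<->N1 -> N0.N0=(dead,v1) N0.N1=(alive,v0) N0.N2=(alive,v1) | N1.N0=(dead,v1) N1.N1=(alive,v0) N1.N2=(alive,v1)
Op 10: gossip N2<->N0 -> N2.N0=(dead,v1) N2.N1=(alive,v0) N2.N2=(alive,v1) | N0.N0=(dead,v1) N0.N1=(alive,v0) N0.N2=(alive,v1)

Answer: N0=dead,1 N1=alive,0 N2=alive,1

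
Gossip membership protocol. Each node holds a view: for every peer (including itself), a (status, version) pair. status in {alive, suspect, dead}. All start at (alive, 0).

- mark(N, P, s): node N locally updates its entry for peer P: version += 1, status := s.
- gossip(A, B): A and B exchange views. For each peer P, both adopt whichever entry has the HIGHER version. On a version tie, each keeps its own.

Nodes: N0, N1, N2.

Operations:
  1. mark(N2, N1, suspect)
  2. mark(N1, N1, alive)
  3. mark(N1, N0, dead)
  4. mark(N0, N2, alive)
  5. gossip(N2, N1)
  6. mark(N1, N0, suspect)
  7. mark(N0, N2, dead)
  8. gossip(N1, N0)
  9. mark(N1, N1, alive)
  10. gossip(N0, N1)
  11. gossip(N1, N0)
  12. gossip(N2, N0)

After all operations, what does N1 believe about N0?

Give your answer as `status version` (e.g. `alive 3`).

Answer: suspect 2

Derivation:
Op 1: N2 marks N1=suspect -> (suspect,v1)
Op 2: N1 marks N1=alive -> (alive,v1)
Op 3: N1 marks N0=dead -> (dead,v1)
Op 4: N0 marks N2=alive -> (alive,v1)
Op 5: gossip N2<->N1 -> N2.N0=(dead,v1) N2.N1=(suspect,v1) N2.N2=(alive,v0) | N1.N0=(dead,v1) N1.N1=(alive,v1) N1.N2=(alive,v0)
Op 6: N1 marks N0=suspect -> (suspect,v2)
Op 7: N0 marks N2=dead -> (dead,v2)
Op 8: gossip N1<->N0 -> N1.N0=(suspect,v2) N1.N1=(alive,v1) N1.N2=(dead,v2) | N0.N0=(suspect,v2) N0.N1=(alive,v1) N0.N2=(dead,v2)
Op 9: N1 marks N1=alive -> (alive,v2)
Op 10: gossip N0<->N1 -> N0.N0=(suspect,v2) N0.N1=(alive,v2) N0.N2=(dead,v2) | N1.N0=(suspect,v2) N1.N1=(alive,v2) N1.N2=(dead,v2)
Op 11: gossip N1<->N0 -> N1.N0=(suspect,v2) N1.N1=(alive,v2) N1.N2=(dead,v2) | N0.N0=(suspect,v2) N0.N1=(alive,v2) N0.N2=(dead,v2)
Op 12: gossip N2<->N0 -> N2.N0=(suspect,v2) N2.N1=(alive,v2) N2.N2=(dead,v2) | N0.N0=(suspect,v2) N0.N1=(alive,v2) N0.N2=(dead,v2)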